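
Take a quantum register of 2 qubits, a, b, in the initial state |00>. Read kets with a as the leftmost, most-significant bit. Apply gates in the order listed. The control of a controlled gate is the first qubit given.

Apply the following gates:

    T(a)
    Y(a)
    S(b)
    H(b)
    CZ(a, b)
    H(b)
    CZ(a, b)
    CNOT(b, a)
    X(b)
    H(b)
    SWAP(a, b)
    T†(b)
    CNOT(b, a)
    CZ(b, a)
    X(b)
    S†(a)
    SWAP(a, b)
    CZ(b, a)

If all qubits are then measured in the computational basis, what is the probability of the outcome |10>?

The probability of measuring |10> is 1/2.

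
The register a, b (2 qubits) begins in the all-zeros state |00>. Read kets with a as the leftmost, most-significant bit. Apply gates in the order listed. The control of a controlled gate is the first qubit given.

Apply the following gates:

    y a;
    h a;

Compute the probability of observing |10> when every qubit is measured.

Outcome |10> occurs with probability 1/2.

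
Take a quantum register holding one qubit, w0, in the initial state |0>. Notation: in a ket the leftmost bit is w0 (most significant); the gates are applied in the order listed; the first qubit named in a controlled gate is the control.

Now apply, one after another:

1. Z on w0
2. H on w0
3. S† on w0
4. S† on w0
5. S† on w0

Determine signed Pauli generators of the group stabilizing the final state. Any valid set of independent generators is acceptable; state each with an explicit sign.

The final state is stabilized by the group generated by +Y; other independent generating sets are equally valid.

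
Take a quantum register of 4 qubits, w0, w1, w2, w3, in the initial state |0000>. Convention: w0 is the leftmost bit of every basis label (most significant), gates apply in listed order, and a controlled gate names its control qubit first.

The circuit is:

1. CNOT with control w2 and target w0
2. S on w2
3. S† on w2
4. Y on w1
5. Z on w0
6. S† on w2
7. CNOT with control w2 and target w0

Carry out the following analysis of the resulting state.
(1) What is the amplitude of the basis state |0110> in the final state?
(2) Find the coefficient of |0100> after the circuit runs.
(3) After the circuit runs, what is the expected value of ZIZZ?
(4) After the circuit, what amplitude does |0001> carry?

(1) The final state's coefficient on |0110> equals 0.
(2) The amplitude on |0100> is I.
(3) The observable ZIZZ averages to 1.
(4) |0001> carries amplitude 0 in the final state.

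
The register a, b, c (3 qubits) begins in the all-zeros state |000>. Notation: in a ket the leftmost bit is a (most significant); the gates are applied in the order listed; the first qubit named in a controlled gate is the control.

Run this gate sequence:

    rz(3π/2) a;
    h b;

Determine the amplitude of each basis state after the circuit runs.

After the circuit, the state carries amplitude -sqrt(2)*exp(I*pi/4)/2 on |000>, -sqrt(2)*exp(I*pi/4)/2 on |010>, and 0 on every other basis state.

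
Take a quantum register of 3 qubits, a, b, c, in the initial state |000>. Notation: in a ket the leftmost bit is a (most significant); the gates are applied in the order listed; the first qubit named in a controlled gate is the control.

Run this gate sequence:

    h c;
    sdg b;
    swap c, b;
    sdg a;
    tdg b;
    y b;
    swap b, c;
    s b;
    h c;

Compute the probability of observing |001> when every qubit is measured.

Outcome |001> occurs with probability sqrt(2)/4 + 1/2.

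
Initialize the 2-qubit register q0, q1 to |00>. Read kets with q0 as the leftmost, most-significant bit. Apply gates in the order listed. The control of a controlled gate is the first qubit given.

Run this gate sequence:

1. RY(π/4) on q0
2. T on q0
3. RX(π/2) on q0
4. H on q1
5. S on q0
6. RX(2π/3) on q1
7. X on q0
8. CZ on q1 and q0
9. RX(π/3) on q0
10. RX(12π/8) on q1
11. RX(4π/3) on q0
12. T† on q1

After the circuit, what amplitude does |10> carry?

The amplitude on |10> is sqrt(6*sqrt(2) + 12)/16 + (-2 - I)*sqrt(2*sqrt(2) + 4)/16 - sqrt(4 - 2*sqrt(2))*exp(I*pi/4)/8 - sqrt(12 - 6*sqrt(2))*exp(I*pi/4)/16 + sqrt(4 - 2*sqrt(2))*exp(3*I*pi/4)/16.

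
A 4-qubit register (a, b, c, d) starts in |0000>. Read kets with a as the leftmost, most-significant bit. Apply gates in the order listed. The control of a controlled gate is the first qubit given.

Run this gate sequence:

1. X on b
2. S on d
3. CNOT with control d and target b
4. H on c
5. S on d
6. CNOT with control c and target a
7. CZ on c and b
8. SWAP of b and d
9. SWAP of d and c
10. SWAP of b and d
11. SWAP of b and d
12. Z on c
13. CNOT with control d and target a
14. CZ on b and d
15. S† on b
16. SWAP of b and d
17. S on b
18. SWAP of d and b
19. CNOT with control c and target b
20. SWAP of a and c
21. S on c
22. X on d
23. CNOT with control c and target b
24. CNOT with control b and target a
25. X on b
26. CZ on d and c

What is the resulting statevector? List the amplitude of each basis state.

The resulting statevector has amplitude sqrt(2)*I/2 on |0000>, -sqrt(2)/2 on |0001>, and 0 on every other basis state.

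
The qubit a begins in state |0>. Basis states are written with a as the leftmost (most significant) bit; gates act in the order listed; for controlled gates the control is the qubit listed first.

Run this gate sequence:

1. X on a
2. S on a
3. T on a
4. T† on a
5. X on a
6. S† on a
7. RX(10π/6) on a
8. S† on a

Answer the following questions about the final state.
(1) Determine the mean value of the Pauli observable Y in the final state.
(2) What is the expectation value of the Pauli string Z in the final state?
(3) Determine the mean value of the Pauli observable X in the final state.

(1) The expectation value of Y is 0.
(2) In the final state, Z has expectation 1/2.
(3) In the final state, X has expectation sqrt(3)/2.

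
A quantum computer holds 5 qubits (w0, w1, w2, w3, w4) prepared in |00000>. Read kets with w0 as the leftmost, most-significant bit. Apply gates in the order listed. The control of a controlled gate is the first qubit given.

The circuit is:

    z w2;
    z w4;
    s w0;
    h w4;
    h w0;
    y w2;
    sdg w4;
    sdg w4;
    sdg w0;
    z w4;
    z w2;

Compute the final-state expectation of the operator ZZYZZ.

The expectation value of ZZYZZ is 0.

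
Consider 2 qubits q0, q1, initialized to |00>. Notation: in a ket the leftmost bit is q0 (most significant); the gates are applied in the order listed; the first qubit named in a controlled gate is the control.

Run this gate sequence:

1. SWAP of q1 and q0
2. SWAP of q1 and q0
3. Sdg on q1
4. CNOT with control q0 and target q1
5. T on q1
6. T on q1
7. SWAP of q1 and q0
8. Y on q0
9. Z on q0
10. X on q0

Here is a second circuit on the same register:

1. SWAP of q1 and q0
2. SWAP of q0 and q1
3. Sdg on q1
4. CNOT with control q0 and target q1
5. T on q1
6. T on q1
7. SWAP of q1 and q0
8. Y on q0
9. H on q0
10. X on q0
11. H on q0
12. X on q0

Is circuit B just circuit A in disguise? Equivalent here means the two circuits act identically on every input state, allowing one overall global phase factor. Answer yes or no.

Yes, they are equivalent — the unitaries differ by at most a global phase.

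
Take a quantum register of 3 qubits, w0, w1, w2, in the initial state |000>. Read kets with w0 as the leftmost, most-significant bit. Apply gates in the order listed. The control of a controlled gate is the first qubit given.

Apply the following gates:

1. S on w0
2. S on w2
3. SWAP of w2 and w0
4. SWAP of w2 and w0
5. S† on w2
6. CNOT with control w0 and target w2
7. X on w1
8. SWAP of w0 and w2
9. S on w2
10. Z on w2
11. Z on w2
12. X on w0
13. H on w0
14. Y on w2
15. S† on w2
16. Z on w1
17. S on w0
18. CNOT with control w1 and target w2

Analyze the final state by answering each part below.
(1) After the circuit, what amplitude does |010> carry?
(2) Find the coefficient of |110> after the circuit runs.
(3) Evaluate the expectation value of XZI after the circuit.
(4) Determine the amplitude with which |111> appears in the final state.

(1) The final state's coefficient on |010> equals -sqrt(2)/2.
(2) The final state's coefficient on |110> equals sqrt(2)*I/2.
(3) In the final state, XZI has expectation 0.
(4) The final state's coefficient on |111> equals 0.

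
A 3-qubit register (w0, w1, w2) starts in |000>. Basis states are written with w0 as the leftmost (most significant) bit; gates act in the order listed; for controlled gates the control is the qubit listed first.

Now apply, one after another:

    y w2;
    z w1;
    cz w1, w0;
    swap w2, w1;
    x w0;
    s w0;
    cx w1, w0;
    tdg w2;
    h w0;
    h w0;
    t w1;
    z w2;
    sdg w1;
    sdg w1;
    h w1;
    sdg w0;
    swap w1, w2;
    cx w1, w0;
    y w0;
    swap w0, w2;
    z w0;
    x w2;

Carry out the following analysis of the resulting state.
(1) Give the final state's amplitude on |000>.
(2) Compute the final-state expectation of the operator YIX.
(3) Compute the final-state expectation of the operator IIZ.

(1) The amplitude on |000> is sqrt(2)*exp(3*I*pi/4)/2.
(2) The observable YIX averages to 0.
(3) In the final state, IIZ has expectation 1.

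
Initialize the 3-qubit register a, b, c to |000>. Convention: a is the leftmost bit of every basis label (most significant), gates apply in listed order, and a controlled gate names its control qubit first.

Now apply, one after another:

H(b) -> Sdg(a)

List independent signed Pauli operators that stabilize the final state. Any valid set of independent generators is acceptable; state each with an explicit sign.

The final state is stabilized by the group generated by +IXI, +ZII, +IIZ; other independent generating sets are equally valid.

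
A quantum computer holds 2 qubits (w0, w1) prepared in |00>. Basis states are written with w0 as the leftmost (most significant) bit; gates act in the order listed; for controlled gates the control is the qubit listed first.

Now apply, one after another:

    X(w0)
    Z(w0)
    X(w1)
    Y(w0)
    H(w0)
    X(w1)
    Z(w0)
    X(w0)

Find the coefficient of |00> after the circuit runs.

The amplitude on |00> is -sqrt(2)*I/2.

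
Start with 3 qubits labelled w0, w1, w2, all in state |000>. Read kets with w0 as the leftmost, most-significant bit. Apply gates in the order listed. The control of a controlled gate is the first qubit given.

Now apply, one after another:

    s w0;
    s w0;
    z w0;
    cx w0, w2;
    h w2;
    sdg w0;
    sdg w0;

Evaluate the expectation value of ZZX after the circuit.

The expectation value of ZZX is 1.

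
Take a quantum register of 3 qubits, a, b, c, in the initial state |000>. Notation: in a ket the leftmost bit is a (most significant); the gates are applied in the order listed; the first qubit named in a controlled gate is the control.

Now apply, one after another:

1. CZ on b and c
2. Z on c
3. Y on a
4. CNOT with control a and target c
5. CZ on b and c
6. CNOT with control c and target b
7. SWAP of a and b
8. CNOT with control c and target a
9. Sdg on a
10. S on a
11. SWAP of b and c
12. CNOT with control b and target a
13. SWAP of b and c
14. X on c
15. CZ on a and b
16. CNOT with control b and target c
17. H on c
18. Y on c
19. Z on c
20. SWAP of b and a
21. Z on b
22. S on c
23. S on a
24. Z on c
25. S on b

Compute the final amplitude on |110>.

The amplitude on |110> is sqrt(2)/2.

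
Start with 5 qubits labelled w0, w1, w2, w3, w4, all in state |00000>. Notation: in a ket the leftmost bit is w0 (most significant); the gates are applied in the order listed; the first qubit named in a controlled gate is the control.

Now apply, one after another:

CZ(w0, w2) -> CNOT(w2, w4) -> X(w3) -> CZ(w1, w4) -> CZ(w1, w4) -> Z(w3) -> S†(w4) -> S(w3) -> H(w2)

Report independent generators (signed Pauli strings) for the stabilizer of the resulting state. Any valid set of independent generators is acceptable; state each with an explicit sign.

The stabilizer group can be generated by +IIXII, +ZIIII, +IZIII, -IIIZI, +IIIIZ, among other valid generating sets. Key observation: the block from step 4 through step 5 cancels to the identity and can be dropped.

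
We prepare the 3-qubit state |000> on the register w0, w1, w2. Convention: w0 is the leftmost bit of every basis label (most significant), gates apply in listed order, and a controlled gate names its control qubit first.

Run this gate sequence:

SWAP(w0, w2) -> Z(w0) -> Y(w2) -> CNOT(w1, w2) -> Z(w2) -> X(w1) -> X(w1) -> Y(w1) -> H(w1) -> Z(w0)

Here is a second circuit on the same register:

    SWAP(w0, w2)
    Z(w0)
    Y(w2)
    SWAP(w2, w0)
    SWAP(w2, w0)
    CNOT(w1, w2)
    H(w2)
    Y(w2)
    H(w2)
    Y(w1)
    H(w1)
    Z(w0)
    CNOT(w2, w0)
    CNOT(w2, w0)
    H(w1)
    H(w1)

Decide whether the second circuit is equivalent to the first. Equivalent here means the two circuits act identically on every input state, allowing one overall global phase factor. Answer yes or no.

No, they are not equivalent — no single phase factor reconciles the two unitaries.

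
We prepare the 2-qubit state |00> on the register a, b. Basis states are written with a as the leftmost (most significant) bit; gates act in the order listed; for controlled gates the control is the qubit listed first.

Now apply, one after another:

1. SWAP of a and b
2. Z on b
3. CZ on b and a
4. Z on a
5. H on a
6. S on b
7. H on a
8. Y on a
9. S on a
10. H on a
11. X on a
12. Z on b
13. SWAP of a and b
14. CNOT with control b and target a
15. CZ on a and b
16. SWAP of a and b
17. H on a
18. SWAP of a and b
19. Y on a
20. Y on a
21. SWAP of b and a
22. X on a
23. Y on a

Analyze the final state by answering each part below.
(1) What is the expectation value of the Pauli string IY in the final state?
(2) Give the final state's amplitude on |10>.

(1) The expectation value of IY is 0.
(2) The final state's coefficient on |10> equals I/2.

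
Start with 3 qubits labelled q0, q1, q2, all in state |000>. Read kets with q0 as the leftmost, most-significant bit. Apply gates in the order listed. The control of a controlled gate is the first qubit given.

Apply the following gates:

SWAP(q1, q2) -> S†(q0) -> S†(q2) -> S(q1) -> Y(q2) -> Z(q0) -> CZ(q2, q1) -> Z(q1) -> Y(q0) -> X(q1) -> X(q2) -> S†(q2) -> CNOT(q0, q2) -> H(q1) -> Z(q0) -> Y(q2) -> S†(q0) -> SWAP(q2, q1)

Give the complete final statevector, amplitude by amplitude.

The final amplitudes are -sqrt(2)/2 on |100>, sqrt(2)/2 on |101>, and 0 on every other basis state.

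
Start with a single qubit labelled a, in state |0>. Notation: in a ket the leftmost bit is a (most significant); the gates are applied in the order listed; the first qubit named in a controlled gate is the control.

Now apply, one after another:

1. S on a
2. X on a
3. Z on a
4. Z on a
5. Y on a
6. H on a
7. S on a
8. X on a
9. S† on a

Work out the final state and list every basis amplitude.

The final amplitudes are sqrt(2)/2 on |0>, -sqrt(2)/2 on |1>.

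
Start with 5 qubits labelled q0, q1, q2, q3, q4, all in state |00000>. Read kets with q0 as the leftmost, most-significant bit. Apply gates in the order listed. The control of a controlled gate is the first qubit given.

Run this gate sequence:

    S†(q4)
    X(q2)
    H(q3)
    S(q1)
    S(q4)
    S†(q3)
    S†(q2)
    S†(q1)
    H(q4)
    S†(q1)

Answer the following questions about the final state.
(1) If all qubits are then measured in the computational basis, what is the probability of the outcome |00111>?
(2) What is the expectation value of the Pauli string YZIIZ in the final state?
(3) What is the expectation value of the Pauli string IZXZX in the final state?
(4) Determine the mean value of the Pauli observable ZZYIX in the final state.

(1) Outcome |00111> occurs with probability 1/4.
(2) The observable YZIIZ averages to 0.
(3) The expectation value of IZXZX is 0.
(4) In the final state, ZZYIX has expectation 0.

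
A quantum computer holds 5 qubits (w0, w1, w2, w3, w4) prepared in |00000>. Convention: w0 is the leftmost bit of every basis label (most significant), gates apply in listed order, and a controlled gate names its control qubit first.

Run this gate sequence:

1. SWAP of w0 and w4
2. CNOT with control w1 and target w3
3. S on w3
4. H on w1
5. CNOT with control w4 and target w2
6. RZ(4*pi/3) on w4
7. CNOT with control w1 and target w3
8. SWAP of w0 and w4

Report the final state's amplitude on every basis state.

The resulting statevector has amplitude -sqrt(2)*exp(I*pi/3)/2 on |00000>, -sqrt(2)*exp(I*pi/3)/2 on |01010>, and 0 on every other basis state.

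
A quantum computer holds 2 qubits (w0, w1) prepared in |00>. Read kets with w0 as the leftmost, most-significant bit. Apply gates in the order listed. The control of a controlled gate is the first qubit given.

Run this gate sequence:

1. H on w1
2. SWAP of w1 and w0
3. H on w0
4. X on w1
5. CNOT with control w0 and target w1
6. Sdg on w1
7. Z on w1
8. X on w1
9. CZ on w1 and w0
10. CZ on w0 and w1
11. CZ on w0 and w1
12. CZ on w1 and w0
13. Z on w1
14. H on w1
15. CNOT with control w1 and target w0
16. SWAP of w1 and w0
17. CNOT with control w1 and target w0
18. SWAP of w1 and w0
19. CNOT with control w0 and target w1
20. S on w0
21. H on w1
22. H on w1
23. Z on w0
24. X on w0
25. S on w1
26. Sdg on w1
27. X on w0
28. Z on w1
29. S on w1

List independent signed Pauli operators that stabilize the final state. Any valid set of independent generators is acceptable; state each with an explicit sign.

The stabilizer group can be generated by -XX, +ZZ, among other valid generating sets. Key observation: gates 9-12 undo each other exactly, leaving only the rest of the circuit to track.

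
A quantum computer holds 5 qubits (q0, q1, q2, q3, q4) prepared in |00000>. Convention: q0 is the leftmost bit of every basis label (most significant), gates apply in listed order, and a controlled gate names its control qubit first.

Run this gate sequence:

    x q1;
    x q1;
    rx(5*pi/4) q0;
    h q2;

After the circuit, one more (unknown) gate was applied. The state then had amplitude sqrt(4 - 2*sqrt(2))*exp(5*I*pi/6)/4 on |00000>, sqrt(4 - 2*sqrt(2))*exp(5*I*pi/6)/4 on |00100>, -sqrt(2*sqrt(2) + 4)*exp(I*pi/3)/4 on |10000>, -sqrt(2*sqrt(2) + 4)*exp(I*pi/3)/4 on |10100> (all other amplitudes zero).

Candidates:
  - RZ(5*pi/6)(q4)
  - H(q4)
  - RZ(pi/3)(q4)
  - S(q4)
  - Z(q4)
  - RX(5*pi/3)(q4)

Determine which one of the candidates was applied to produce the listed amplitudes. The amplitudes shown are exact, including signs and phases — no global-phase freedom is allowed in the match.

The applied gate was RZ(pi/3)(q4). Key observation: gates 1-2 undo each other exactly, leaving only the rest of the circuit to track.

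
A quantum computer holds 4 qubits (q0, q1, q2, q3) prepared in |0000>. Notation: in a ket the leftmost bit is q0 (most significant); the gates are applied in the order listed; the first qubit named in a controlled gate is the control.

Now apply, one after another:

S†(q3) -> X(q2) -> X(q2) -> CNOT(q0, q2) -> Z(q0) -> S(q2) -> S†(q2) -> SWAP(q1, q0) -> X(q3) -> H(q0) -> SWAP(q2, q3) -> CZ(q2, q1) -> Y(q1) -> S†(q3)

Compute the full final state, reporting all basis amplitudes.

After the circuit, the state carries amplitude sqrt(2)*I/2 on |0110>, sqrt(2)*I/2 on |1110>, and 0 on every other basis state. Key observation: gates 6-7 undo each other exactly, leaving only the rest of the circuit to track.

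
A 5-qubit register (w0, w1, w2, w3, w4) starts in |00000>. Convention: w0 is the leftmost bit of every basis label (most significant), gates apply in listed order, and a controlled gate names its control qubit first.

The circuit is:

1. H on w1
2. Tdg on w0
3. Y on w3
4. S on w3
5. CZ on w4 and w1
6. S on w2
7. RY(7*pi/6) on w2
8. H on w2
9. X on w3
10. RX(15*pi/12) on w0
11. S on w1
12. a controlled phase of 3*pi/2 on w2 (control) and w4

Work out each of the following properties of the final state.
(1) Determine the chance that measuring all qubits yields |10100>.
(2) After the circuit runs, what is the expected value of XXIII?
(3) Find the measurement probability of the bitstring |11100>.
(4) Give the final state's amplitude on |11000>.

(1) Outcome |10100> occurs with probability 3*sqrt(2)/32 + 3/16.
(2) The expectation value of XXIII is 0.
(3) A full measurement returns |11100> with probability 3*sqrt(2)/32 + 3/16.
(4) The amplitude on |11000> is -sqrt(2*sqrt(2) + 4)/8.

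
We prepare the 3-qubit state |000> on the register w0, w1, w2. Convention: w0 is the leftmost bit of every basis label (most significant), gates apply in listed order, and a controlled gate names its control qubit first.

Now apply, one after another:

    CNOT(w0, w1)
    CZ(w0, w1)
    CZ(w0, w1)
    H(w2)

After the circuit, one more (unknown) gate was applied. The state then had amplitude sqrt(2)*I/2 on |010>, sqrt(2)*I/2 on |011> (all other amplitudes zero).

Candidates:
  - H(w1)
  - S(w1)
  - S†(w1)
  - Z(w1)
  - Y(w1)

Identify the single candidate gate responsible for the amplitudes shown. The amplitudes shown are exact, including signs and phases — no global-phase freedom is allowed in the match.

It was Y(w1) that produced the state shown. Key observation: gates 2-3 undo each other exactly, leaving only the rest of the circuit to track.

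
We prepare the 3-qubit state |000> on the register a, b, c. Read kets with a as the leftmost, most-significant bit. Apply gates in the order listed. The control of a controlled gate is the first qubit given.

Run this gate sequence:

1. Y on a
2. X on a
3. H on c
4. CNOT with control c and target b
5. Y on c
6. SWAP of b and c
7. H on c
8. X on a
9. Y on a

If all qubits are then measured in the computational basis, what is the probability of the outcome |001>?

A full measurement returns |001> with probability 1/4.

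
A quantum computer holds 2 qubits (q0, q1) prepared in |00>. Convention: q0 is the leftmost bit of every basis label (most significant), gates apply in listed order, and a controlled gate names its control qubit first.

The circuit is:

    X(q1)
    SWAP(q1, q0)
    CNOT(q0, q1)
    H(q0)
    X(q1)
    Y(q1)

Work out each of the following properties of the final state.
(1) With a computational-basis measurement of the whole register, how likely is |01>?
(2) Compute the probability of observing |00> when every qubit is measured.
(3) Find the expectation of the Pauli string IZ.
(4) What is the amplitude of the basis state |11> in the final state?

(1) Outcome |01> occurs with probability 1/2.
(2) Outcome |00> occurs with probability 0.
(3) The expectation value of IZ is -1.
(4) The final state's coefficient on |11> equals -sqrt(2)*I/2.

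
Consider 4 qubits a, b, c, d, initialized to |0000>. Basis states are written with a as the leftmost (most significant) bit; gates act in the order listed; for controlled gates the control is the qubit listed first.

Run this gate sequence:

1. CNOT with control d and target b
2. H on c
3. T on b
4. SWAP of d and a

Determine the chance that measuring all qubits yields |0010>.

A full measurement returns |0010> with probability 1/2.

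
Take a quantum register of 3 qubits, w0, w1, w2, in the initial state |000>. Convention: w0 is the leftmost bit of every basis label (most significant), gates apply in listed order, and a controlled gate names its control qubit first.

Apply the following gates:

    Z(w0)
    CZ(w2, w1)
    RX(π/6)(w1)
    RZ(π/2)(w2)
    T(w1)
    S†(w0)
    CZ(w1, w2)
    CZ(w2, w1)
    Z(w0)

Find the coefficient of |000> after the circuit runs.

The final state's coefficient on |000> equals (-sqrt(6) - sqrt(2))*exp(3*I*pi/4)/4.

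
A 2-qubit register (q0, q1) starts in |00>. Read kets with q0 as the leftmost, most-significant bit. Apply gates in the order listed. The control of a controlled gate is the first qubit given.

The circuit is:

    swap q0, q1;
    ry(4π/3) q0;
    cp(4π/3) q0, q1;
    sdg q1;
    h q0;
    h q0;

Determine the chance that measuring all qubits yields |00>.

Outcome |00> occurs with probability 1/4.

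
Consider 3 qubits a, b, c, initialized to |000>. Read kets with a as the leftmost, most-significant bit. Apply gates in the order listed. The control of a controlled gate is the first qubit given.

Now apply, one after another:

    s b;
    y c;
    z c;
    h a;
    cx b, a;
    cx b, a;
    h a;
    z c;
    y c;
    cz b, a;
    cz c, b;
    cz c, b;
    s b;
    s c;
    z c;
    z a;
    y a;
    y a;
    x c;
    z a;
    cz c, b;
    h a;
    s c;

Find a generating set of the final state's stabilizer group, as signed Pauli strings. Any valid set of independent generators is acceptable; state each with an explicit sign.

One valid set of independent stabilizer generators is +XII, +IZI, -IIZ (any independent generating set of the same group is equally correct). Key observation: steps 2-9 multiply out to the identity, so the circuit reduces to the remaining gates.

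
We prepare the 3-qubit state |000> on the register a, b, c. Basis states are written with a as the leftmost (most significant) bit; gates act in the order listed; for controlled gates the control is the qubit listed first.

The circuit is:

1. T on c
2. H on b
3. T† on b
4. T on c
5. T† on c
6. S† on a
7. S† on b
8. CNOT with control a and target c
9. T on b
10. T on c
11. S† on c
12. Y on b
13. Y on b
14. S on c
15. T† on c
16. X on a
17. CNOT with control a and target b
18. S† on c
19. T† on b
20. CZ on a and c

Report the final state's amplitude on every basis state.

The resulting statevector has amplitude -sqrt(2)*I/2 on |100>, -sqrt(2)*exp(3*I*pi/4)/2 on |110>, and 0 on every other basis state.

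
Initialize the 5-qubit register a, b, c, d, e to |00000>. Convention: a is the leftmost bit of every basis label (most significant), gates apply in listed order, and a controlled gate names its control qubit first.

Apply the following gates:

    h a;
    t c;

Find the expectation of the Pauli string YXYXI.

The expectation value of YXYXI is 0.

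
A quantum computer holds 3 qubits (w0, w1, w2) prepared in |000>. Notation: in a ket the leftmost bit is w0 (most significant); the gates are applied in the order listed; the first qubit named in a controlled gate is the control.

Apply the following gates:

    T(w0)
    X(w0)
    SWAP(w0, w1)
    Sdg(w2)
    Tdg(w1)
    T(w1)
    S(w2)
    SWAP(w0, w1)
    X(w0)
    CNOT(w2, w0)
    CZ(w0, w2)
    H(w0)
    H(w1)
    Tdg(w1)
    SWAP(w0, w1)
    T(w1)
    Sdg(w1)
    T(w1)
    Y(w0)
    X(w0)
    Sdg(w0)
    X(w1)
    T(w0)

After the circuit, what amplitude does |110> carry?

|110> carries amplitude -1/2 in the final state. Key observation: steps 2-9 multiply out to the identity, so the circuit reduces to the remaining gates.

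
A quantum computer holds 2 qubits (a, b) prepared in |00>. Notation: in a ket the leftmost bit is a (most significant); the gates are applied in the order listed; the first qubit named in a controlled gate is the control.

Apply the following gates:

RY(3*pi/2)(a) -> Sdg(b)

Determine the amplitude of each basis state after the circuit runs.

The final amplitudes are -sqrt(2)/2 on |00>, 0 on |01>, sqrt(2)/2 on |10>, 0 on |11>.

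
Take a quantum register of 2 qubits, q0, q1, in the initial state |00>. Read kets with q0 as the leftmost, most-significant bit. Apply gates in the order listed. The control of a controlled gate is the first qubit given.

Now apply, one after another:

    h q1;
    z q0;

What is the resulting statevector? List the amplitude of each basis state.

After the circuit, the state carries amplitude sqrt(2)/2 on |00>, sqrt(2)/2 on |01>, 0 on |10>, 0 on |11>.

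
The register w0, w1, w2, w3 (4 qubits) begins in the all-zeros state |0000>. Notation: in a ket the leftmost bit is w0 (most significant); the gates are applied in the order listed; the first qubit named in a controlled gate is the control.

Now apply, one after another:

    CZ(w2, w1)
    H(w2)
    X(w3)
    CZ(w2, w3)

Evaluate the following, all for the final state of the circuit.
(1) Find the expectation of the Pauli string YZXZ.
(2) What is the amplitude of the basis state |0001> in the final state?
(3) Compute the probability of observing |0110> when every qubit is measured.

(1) In the final state, YZXZ has expectation 0.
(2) The amplitude on |0001> is sqrt(2)/2.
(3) The probability of measuring |0110> is 0.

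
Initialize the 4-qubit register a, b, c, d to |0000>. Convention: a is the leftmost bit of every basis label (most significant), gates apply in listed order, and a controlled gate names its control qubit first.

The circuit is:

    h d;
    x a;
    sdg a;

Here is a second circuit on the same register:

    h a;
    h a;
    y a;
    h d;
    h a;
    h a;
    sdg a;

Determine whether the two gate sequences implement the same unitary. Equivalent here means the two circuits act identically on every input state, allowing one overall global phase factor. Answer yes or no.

No — the two circuits implement different unitaries, even allowing a global phase.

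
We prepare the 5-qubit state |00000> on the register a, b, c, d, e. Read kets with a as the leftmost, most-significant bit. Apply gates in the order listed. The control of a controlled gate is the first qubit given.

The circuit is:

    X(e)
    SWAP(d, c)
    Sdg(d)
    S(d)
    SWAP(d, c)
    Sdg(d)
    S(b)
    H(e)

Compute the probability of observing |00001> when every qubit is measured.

A full measurement returns |00001> with probability 1/2.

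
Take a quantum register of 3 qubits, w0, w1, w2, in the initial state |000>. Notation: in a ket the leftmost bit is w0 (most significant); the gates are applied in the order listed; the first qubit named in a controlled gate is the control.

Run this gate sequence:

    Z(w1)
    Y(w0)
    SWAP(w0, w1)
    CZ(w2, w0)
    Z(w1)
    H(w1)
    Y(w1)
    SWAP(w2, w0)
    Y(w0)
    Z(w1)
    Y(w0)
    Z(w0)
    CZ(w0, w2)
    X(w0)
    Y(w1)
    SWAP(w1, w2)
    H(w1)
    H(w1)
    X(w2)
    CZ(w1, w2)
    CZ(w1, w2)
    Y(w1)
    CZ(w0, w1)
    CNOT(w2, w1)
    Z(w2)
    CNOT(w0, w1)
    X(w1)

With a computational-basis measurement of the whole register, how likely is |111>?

Outcome |111> occurs with probability 0. Key observation: steps 20-21 multiply out to the identity, so the circuit reduces to the remaining gates.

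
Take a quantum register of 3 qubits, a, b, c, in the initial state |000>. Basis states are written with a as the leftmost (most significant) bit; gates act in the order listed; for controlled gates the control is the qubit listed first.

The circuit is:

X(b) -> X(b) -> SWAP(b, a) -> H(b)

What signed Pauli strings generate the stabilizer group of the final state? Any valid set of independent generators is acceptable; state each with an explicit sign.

The final state is stabilized by the group generated by +IXI, +ZII, +IIZ; other independent generating sets are equally valid. Key observation: gates 1-2 undo each other exactly, leaving only the rest of the circuit to track.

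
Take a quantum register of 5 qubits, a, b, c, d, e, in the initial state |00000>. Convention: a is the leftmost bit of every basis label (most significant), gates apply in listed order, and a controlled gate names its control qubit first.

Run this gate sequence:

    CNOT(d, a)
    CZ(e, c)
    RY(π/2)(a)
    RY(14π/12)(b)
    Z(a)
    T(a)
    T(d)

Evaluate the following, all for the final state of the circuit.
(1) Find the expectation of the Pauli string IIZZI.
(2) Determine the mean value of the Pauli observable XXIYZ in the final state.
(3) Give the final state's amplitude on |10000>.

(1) The observable IIZZI averages to 1.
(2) The expectation value of XXIYZ is 0.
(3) The amplitude on |10000> is (-1 + sqrt(3))*exp(I*pi/4)/4.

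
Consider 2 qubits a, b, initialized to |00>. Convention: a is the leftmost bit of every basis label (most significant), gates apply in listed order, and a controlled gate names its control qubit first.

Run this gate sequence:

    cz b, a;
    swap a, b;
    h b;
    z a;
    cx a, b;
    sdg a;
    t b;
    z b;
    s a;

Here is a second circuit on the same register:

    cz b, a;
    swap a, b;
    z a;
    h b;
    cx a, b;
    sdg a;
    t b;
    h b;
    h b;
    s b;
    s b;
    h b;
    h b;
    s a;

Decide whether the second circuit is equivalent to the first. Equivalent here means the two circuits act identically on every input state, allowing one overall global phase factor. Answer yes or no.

Yes: on every input state the two circuits agree up to one overall phase factor.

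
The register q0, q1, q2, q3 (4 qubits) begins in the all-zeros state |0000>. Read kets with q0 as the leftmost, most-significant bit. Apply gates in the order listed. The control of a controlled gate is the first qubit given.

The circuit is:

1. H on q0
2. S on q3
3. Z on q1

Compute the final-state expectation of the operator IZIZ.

In the final state, IZIZ has expectation 1.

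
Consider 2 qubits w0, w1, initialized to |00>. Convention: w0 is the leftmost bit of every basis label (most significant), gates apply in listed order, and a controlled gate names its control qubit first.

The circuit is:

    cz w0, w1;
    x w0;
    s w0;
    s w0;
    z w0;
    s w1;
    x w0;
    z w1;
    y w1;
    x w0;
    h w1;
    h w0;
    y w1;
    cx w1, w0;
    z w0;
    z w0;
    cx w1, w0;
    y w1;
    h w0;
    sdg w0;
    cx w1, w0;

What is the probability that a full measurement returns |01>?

The probability of measuring |01> is 1/2. Key observation: steps 12-19 multiply out to the identity, so the circuit reduces to the remaining gates.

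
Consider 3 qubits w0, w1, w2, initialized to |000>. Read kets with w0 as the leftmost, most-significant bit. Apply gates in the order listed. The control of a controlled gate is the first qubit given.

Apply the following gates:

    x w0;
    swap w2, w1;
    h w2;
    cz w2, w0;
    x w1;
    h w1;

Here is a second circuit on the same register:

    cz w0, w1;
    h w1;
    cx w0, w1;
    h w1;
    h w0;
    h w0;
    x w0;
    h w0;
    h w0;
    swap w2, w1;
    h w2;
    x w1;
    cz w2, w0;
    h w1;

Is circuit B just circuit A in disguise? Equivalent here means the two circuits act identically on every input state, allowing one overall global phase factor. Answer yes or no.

Yes, they are equivalent — the unitaries differ by at most a global phase.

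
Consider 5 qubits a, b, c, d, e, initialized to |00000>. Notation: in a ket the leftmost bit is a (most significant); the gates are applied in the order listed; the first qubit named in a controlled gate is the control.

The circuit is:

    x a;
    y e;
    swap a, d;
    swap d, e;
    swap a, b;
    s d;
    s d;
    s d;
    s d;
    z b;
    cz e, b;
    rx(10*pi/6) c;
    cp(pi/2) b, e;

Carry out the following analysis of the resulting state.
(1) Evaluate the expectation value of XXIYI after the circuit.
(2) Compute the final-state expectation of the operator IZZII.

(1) The expectation value of XXIYI is 0.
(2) The expectation value of IZZII is 1/2.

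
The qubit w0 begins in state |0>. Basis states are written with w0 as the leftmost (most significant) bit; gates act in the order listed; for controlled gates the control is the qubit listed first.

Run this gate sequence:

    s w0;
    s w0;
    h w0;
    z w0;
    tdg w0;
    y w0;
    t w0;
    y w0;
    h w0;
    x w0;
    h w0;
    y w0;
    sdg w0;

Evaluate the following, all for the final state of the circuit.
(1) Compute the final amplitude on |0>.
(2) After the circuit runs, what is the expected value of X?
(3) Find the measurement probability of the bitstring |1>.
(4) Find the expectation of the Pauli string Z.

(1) The amplitude on |0> is -sqrt(2)*exp(I*pi/4)/2.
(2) The observable X averages to -1.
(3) A full measurement returns |1> with probability 1/2.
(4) The expectation value of Z is 0.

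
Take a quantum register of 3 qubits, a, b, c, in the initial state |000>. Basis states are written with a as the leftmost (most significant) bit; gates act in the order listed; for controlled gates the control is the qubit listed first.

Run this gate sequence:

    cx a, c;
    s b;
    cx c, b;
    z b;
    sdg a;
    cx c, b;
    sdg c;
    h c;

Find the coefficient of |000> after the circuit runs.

The amplitude on |000> is sqrt(2)/2.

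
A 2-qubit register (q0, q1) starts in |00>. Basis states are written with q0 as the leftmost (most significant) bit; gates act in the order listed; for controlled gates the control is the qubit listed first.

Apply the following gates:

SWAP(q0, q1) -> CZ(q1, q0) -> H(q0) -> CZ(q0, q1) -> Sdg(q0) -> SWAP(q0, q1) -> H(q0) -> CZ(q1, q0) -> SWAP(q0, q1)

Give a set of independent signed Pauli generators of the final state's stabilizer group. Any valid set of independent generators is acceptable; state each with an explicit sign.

One valid set of independent stabilizer generators is -YZ, +ZX (any independent generating set of the same group is equally correct).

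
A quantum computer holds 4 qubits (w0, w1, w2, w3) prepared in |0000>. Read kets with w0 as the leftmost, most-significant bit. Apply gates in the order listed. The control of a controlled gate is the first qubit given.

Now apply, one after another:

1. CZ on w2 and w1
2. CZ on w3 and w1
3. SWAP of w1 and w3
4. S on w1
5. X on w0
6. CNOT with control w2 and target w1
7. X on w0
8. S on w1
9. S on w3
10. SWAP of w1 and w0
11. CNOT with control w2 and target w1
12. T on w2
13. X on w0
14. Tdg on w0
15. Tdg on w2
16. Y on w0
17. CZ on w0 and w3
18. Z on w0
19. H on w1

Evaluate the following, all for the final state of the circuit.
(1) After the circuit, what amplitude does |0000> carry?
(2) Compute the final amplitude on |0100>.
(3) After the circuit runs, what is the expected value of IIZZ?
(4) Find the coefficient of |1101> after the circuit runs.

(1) The final state's coefficient on |0000> equals -sqrt(2)*exp(I*pi/4)/2.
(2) The amplitude on |0100> is -sqrt(2)*exp(I*pi/4)/2.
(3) The expectation value of IIZZ is 1.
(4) |1101> carries amplitude 0 in the final state.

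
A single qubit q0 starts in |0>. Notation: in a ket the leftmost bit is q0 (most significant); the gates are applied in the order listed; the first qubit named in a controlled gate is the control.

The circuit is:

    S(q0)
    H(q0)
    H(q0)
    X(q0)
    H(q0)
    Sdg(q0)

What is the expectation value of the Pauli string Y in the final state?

In the final state, Y has expectation 1.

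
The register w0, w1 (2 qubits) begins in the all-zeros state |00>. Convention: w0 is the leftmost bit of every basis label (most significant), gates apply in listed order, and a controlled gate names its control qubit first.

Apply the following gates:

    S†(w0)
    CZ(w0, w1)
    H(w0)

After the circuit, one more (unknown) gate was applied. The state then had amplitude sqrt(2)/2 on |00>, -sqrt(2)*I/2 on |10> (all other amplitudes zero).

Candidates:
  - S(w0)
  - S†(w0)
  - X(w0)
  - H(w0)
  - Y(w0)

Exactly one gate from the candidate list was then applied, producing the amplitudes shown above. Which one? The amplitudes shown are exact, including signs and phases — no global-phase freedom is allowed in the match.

It was S†(w0) that produced the state shown.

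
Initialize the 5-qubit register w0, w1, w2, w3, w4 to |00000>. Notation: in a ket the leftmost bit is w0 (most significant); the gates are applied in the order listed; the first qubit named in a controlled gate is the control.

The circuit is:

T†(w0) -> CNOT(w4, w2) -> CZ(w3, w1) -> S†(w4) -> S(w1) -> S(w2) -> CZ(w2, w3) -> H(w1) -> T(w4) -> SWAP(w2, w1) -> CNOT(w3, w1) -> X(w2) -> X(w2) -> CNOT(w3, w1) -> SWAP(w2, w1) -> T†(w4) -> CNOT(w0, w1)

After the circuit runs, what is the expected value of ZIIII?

In the final state, ZIIII has expectation 1. Key observation: the block from step 9 through step 16 cancels to the identity and can be dropped.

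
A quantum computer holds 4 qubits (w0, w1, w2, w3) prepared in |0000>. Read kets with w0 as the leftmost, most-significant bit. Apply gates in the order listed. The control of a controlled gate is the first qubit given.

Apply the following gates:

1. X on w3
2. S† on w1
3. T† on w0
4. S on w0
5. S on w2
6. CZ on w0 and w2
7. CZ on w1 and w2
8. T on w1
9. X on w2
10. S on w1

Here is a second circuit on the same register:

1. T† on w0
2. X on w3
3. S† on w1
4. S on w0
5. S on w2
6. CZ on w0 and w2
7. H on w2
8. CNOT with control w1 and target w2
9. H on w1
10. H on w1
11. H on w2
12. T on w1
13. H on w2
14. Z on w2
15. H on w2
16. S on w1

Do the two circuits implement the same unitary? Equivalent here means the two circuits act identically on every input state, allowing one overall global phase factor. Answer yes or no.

Yes: on every input state the two circuits agree up to one overall phase factor.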